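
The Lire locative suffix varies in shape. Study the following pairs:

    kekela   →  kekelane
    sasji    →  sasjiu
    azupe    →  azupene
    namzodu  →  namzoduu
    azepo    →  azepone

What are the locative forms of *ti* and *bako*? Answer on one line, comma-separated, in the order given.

tiu, bakone

The suffix is conditioned by the last vowel: -u when the last vowel of the stem is a high vowel (*sasji*, *namzodu*); -ne when the last vowel of the stem is a non-high vowel (*kekela*, *azupe*, *azepo*).
*ti*: last vowel = /i/, a high vowel → -u → *tiu*.
*bako* — last vowel /o/ (a non-high vowel) → -ne → *bakone*.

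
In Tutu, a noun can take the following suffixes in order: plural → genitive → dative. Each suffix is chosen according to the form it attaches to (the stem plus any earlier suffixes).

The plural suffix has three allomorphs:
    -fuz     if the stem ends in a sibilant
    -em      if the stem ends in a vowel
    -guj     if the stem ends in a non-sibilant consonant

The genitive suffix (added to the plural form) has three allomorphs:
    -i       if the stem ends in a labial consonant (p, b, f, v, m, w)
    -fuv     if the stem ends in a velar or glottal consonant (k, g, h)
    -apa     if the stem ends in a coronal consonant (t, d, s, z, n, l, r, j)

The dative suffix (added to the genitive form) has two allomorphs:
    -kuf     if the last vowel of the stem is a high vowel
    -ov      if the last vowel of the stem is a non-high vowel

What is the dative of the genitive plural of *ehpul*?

ehpulgujapaov

*ehpul*: final sound = /l/, a non-sibilant consonant → -guj → *ehpulguj*.
Since the final consonant of the plural form *ehpulguj* is /j/ (coronal), it takes -apa, giving *ehpulgujapa*.
The last vowel of the genitive form *ehpulgujapa* is /a/, which is a non-high vowel, so the dative suffix is -ov, giving *ehpulgujapaov*.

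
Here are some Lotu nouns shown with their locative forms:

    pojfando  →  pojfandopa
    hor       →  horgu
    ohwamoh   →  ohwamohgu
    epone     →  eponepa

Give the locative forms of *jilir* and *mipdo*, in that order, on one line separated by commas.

Looking at the final sound of each stem: -gu when the stem ends in a consonant (*hor*, *ohwamoh*); -pa when the stem ends in a vowel (*pojfando*, *epone*).
The final sound of *jilir* is /r/, which is a consonant, so the suffix is -gu, giving *jilirgu*.
*mipdo*: final sound = /o/, a vowel → -pa → *mipdopa*.

jilirgu, mipdopa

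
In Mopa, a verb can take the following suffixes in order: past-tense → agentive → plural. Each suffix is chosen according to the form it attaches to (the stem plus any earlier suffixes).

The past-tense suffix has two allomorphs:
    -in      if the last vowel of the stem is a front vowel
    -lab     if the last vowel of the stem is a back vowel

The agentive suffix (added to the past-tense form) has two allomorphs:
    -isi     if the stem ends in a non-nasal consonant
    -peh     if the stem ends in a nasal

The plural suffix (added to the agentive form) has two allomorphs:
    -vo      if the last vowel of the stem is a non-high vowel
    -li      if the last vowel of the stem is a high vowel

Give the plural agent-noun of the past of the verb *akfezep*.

akfezepinpehvo

*akfezep* — last vowel /e/ (a front vowel) → -in → *akfezepin*.
Since the final consonant of the past-tense form *akfezepin* is /n/ (a nasal), it takes -peh, giving *akfezepinpeh*.
Since the last vowel of the agentive form *akfezepinpeh* is /e/ (a non-high vowel), it takes -vo, giving *akfezepinpehvo*.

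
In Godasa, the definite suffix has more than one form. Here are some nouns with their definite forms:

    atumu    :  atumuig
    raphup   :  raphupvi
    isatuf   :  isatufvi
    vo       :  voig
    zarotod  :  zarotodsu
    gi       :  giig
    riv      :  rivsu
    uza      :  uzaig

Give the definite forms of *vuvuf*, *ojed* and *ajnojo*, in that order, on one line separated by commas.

vuvufvi, ojedsu, ajnojoig

The suffix is conditioned by the final sound: -vi when the stem ends in a voiceless consonant (*raphup*, *isatuf*); -su when the stem ends in a voiced consonant (*zarotod*, *riv*); -ig when the stem ends in a vowel (*atumu*, *vo*, *gi*, *uza*).
*vuvuf* — final sound /f/ (a voiceless consonant) → -vi → *vuvufvi*.
Since the final sound of *ojed* is /d/ (a voiced consonant), it takes -su, giving *ojedsu*.
The final sound of *ajnojo* is /o/, which is a vowel, so the suffix is -ig, giving *ajnojoig*.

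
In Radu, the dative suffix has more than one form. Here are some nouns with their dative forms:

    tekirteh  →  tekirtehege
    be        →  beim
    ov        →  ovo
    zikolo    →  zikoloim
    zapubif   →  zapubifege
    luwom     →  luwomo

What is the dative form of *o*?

The pattern is voicing of the final sound: -ege when the stem ends in a voiceless consonant (*tekirteh*, *zapubif*); -o when the stem ends in a voiced consonant (*ov*, *luwom*); -im when the stem ends in a vowel (*be*, *zikolo*).
Since the final sound of *o* is /o/ (a vowel), it takes -im, giving *oim*.

oim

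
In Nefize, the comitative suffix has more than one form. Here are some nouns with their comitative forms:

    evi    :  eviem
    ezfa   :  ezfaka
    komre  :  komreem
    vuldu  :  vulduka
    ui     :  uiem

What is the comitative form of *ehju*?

ehjuka

The pattern is front/back vowel harmony: -em when the last vowel of the stem is a front vowel (*evi*, *komre*, *ui*); -ka when the last vowel of the stem is a back vowel (*ezfa*, *vuldu*).
The last vowel of *ehju* is /u/, which is a back vowel, so the suffix is -ka, giving *ehjuka*.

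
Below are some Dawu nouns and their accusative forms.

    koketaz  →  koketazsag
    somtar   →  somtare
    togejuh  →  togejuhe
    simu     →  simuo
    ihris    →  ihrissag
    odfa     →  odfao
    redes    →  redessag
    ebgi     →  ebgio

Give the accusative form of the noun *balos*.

The alternation tracks the final sound of the stem — -sag when the stem ends in a sibilant (*koketaz*, *ihris*, *redes*); -e when the stem ends in a non-sibilant consonant (*somtar*, *togejuh*); -o when the stem ends in a vowel (*simu*, *odfa*, *ebgi*).
*balos*: final sound = /s/, a sibilant → -sag → *balossag*.

balossag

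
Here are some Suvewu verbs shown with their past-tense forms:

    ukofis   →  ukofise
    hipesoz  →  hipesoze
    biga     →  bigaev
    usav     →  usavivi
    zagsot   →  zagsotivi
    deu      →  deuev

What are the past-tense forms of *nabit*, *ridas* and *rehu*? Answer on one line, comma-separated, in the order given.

nabitivi, ridase, rehuev

Looking at the final sound of each stem: -e when the stem ends in a sibilant (*ukofis*, *hipesoz*); -ivi when the stem ends in a non-sibilant consonant (*usav*, *zagsot*); -ev when the stem ends in a vowel (*biga*, *deu*).
*nabit* — final sound /t/ (a non-sibilant consonant) → -ivi → *nabitivi*.
The final sound of *ridas* is /s/, which is a sibilant, so the suffix is -e, giving *ridase*.
*rehu*: final sound = /u/, a vowel → -ev → *rehuev*.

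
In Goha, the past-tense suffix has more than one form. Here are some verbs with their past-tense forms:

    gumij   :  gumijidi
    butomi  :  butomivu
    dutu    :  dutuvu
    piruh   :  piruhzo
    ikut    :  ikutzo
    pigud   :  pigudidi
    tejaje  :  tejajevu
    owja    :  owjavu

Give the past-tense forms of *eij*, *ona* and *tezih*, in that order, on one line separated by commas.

eijidi, onavu, tezihzo

Looking at the final sound of each stem: -zo when the stem ends in a voiceless consonant (*piruh*, *ikut*); -idi when the stem ends in a voiced consonant (*gumij*, *pigud*); -vu when the stem ends in a vowel (*butomi*, *dutu*, *tejaje*, *owja*).
*eij* — final sound /j/ (a voiced consonant) → -idi → *eijidi*.
*ona* — final sound /a/ (a vowel) → -vu → *onavu*.
*tezih*: final sound = /h/, a voiceless consonant → -zo → *tezihzo*.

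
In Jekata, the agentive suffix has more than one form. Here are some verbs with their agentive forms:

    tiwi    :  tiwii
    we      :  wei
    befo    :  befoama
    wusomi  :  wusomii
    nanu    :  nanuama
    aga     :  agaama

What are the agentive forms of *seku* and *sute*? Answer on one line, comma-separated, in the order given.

sekuama, sutei

The alternation tracks the last vowel of the stem — -i when the last vowel of the stem is a front vowel (*tiwi*, *we*, *wusomi*); -ama when the last vowel of the stem is a back vowel (*befo*, *nanu*, *aga*).
*seku*: last vowel = /u/, a back vowel → -ama → *sekuama*.
*sute*: last vowel = /e/, a front vowel → -i → *sutei*.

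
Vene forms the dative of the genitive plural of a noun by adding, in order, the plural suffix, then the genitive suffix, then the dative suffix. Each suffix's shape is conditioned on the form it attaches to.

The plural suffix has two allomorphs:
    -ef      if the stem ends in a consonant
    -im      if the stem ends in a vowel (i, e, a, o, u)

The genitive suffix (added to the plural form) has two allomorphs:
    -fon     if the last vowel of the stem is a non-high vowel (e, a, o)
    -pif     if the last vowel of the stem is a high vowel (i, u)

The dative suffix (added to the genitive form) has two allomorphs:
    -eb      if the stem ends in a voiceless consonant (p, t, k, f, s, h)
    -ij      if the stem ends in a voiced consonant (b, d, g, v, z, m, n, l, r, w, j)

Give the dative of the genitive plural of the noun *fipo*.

fipoimpifeb

*fipo*: final sound = /o/, a vowel → -im → *fipoim*.
The last vowel of the plural form *fipoim* is /i/, which is a high vowel, so the genitive suffix is -pif, giving *fipoimpif*.
The genitive form *fipoimpif* — final consonant /f/ (voiceless) → -eb → *fipoimpifeb*.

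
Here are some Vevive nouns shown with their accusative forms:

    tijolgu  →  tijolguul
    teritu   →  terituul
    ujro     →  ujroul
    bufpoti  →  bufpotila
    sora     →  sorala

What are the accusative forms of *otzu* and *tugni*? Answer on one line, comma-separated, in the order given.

The suffix is conditioned by the last vowel: -ul when the last vowel of the stem is a rounded vowel (*tijolgu*, *teritu*, *ujro*); -la when the last vowel of the stem is an unrounded vowel (*bufpoti*, *sora*).
*otzu*: last vowel = /u/, a rounded vowel → -ul → *otzuul*.
*tugni*: last vowel = /i/, an unrounded vowel → -la → *tugnila*.

otzuul, tugnila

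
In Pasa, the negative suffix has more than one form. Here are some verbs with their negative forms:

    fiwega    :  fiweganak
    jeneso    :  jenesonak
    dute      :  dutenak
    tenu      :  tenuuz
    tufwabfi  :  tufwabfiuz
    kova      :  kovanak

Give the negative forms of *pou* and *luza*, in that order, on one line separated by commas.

The pattern is height harmony: -uz when the last vowel of the stem is a high vowel (*tenu*, *tufwabfi*); -nak when the last vowel of the stem is a non-high vowel (*fiwega*, *jeneso*, *dute*, *kova*).
The last vowel of *pou* is /u/, which is a high vowel, so the suffix is -uz, giving *pouuz*.
*luza*: last vowel = /a/, a non-high vowel → -nak → *luzanak*.

pouuz, luzanak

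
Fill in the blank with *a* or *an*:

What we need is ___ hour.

an

The indefinite article is chosen by the initial *sound* of the following word, not its spelling.
*hour* begins with the sound /aʊ/ (silent h) — a vowel sound.
So the article is *an*: What we need is an hour.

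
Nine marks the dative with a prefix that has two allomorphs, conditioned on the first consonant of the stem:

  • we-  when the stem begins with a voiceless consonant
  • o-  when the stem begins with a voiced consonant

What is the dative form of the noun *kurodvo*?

*kurodvo* — first consonant /k/ (voiceless) → we- → *wekurodvo*.

wekurodvo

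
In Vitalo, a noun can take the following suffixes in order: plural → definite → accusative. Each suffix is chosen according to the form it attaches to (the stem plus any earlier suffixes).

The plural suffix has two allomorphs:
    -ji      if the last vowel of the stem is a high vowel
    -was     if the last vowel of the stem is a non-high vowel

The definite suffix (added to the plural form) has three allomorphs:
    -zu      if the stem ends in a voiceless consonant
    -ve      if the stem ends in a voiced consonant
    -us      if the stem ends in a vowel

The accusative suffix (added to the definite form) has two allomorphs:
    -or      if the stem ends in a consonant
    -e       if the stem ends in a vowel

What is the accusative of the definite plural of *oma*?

omawaszue

The last vowel of *oma* is /a/, which is a non-high vowel, so the plural suffix is -was, giving *omawas*.
The plural form *omawas*: final sound = /s/, a voiceless consonant → -zu → *omawaszu*.
Since the final sound of the definite form *omawaszu* is /u/ (a vowel), it takes -e, giving *omawaszue*.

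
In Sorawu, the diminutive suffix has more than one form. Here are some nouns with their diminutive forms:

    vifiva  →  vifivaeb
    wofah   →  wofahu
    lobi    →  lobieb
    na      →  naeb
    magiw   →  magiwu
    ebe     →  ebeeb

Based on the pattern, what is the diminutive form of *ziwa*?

ziwaeb

The suffix is conditioned by the final sound: -u when the stem ends in a consonant (*wofah*, *magiw*); -eb when the stem ends in a vowel (*vifiva*, *lobi*, *na*, *ebe*).
*ziwa*: final sound = /a/, a vowel → -eb → *ziwaeb*.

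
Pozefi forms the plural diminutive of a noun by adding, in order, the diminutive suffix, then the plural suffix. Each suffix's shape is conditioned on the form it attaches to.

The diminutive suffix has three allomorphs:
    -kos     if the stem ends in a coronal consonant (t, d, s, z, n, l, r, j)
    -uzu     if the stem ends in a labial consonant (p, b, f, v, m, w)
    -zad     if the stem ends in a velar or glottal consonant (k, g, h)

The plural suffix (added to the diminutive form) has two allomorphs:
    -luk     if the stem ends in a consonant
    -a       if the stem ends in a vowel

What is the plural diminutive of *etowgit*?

Since the final consonant of *etowgit* is /t/ (coronal), it takes -kos, giving *etowgitkos*.
The diminutive form *etowgitkos*: final sound = /s/, a consonant → -luk → *etowgitkosluk*.

etowgitkosluk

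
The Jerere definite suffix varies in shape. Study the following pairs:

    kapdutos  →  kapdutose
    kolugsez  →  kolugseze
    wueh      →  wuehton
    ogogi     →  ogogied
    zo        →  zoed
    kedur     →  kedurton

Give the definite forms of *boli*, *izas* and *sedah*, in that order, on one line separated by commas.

bolied, izase, sedahton

The suffix is conditioned by the final sound: -e when the stem ends in a sibilant (*kapdutos*, *kolugsez*); -ton when the stem ends in a non-sibilant consonant (*wueh*, *kedur*); -ed when the stem ends in a vowel (*ogogi*, *zo*).
*boli* — final sound /i/ (a vowel) → -ed → *bolied*.
The final sound of *izas* is /s/, which is a sibilant, so the suffix is -e, giving *izase*.
The final sound of *sedah* is /h/, which is a non-sibilant consonant, so the suffix is -ton, giving *sedahton*.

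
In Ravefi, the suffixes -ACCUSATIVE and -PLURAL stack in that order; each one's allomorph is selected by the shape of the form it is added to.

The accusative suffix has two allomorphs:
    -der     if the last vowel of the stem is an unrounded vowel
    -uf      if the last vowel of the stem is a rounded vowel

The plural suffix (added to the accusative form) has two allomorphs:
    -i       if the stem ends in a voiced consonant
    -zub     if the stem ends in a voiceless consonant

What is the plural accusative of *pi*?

pideri

The last vowel of *pi* is /i/, which is an unrounded vowel, so the accusative suffix is -der, giving *pider*.
The accusative form *pider* — final consonant /r/ (voiced) → -i → *pideri*.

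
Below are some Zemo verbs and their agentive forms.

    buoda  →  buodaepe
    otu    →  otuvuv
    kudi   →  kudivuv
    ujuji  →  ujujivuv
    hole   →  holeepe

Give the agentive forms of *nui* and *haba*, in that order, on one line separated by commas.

Looking at the last vowel of each stem: -vuv when the last vowel of the stem is a high vowel (*otu*, *kudi*, *ujuji*); -epe when the last vowel of the stem is a non-high vowel (*buoda*, *hole*).
Since the last vowel of *nui* is /i/ (a high vowel), it takes -vuv, giving *nuivuv*.
The last vowel of *haba* is /a/, which is a non-high vowel, so the suffix is -epe, giving *habaepe*.

nuivuv, habaepe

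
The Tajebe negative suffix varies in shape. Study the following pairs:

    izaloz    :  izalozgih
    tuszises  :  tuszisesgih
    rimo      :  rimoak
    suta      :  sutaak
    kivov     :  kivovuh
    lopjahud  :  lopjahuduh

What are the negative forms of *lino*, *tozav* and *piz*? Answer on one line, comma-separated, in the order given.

The pattern is sibilance of the final sound: -gih when the stem ends in a sibilant (*izaloz*, *tuszises*); -uh when the stem ends in a non-sibilant consonant (*kivov*, *lopjahud*); -ak when the stem ends in a vowel (*rimo*, *suta*).
*lino* — final sound /o/ (a vowel) → -ak → *linoak*.
Since the final sound of *tozav* is /v/ (a non-sibilant consonant), it takes -uh, giving *tozavuh*.
Since the final sound of *piz* is /z/ (a sibilant), it takes -gih, giving *pizgih*.

linoak, tozavuh, pizgih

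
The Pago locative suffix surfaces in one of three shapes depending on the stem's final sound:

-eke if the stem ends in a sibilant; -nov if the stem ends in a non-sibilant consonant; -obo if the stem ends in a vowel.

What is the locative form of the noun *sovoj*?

sovojnov

The final sound of *sovoj* is /j/, which is a non-sibilant consonant, so the suffix is -nov, giving *sovojnov*.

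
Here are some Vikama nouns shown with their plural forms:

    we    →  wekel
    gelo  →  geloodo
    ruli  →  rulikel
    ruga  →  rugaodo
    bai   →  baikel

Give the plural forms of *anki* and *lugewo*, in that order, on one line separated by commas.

Looking at the last vowel of each stem: -kel when the last vowel of the stem is a front vowel (*we*, *ruli*, *bai*); -odo when the last vowel of the stem is a back vowel (*gelo*, *ruga*).
*anki* — last vowel /i/ (a front vowel) → -kel → *ankikel*.
*lugewo* — last vowel /o/ (a back vowel) → -odo → *lugewoodo*.

ankikel, lugewoodo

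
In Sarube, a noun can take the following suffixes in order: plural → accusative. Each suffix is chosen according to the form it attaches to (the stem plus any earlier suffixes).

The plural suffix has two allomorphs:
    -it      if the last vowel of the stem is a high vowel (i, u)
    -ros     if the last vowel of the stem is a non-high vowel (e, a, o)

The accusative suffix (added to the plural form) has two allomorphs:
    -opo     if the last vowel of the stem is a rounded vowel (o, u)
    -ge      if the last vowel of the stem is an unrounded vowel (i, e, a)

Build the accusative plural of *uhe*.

*uhe*: last vowel = /e/, a non-high vowel → -ros → *uheros*.
The plural form *uheros* — last vowel /o/ (a rounded vowel) → -opo → *uherosopo*.

uherosopo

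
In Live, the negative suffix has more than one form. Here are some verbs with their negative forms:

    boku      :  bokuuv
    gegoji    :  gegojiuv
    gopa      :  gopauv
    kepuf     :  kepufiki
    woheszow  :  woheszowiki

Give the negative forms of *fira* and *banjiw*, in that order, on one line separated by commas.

firauv, banjiwiki

The pattern is consonant vs. vowel: -iki when the stem ends in a consonant (*kepuf*, *woheszow*); -uv when the stem ends in a vowel (*boku*, *gegoji*, *gopa*).
The final sound of *fira* is /a/, which is a vowel, so the suffix is -uv, giving *firauv*.
The final sound of *banjiw* is /w/, which is a consonant, so the suffix is -iki, giving *banjiwiki*.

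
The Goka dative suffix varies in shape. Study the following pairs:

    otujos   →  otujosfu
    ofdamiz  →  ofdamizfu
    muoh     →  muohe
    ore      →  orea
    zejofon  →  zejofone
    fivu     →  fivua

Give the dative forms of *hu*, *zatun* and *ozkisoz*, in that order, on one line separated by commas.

hua, zatune, ozkisozfu

The suffix is conditioned by the final sound: -fu when the stem ends in a sibilant (*otujos*, *ofdamiz*); -e when the stem ends in a non-sibilant consonant (*muoh*, *zejofon*); -a when the stem ends in a vowel (*ore*, *fivu*).
The final sound of *hu* is /u/, which is a vowel, so the suffix is -a, giving *hua*.
Since the final sound of *zatun* is /n/ (a non-sibilant consonant), it takes -e, giving *zatune*.
*ozkisoz* — final sound /z/ (a sibilant) → -fu → *ozkisozfu*.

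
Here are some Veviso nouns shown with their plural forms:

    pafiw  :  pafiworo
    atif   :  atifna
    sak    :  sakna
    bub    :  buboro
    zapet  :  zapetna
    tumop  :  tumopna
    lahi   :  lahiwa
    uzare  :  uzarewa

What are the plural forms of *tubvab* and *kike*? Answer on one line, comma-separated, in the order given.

tubvaboro, kikewa

The pattern is voicing of the final sound: -na when the stem ends in a voiceless consonant (*atif*, *sak*, *zapet*, *tumop*); -oro when the stem ends in a voiced consonant (*pafiw*, *bub*); -wa when the stem ends in a vowel (*lahi*, *uzare*).
*tubvab*: final sound = /b/, a voiced consonant → -oro → *tubvaboro*.
Since the final sound of *kike* is /e/ (a vowel), it takes -wa, giving *kikewa*.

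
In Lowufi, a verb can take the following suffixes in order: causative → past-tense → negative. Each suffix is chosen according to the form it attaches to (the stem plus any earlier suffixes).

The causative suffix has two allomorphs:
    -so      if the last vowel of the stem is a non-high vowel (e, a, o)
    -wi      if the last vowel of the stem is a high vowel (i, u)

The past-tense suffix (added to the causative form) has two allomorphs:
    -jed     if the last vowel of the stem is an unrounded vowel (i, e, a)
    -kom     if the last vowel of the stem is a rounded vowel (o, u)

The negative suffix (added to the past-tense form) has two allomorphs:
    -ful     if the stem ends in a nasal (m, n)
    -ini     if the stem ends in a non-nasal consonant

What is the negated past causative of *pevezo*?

*pevezo* — last vowel /o/ (a non-high vowel) → -so → *pevezoso*.
The last vowel of the causative form *pevezoso* is /o/, which is a rounded vowel, so the past-tense suffix is -kom, giving *pevezosokom*.
The past-tense form *pevezosokom* — final consonant /m/ (a nasal) → -ful → *pevezosokomful*.

pevezosokomful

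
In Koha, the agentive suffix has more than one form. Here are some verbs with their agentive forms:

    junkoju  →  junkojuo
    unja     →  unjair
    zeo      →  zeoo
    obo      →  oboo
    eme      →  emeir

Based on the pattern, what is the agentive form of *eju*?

ejuo

The suffix is conditioned by the last vowel: -o when the last vowel of the stem is a rounded vowel (*junkoju*, *zeo*, *obo*); -ir when the last vowel of the stem is an unrounded vowel (*unja*, *eme*).
Since the last vowel of *eju* is /u/ (a rounded vowel), it takes -o, giving *ejuo*.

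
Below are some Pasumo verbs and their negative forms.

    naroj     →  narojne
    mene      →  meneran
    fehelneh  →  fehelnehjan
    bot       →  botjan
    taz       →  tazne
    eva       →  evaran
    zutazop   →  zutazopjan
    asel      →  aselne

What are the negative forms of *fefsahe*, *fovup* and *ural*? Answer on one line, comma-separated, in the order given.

The pattern is voicing of the final sound: -jan when the stem ends in a voiceless consonant (*fehelneh*, *bot*, *zutazop*); -ne when the stem ends in a voiced consonant (*naroj*, *taz*, *asel*); -ran when the stem ends in a vowel (*mene*, *eva*).
The final sound of *fefsahe* is /e/, which is a vowel, so the suffix is -ran, giving *fefsaheran*.
*fovup*: final sound = /p/, a voiceless consonant → -jan → *fovupjan*.
Since the final sound of *ural* is /l/ (a voiced consonant), it takes -ne, giving *uralne*.

fefsaheran, fovupjan, uralne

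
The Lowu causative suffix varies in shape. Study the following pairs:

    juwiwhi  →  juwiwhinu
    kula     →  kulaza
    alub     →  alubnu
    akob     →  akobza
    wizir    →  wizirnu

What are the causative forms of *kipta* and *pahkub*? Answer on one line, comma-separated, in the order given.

kiptaza, pahkubnu

The alternation tracks the last vowel of the stem — -nu when the last vowel of the stem is a high vowel (*juwiwhi*, *alub*, *wizir*); -za when the last vowel of the stem is a non-high vowel (*kula*, *akob*).
*kipta* — last vowel /a/ (a non-high vowel) → -za → *kiptaza*.
*pahkub* — last vowel /u/ (a high vowel) → -nu → *pahkubnu*.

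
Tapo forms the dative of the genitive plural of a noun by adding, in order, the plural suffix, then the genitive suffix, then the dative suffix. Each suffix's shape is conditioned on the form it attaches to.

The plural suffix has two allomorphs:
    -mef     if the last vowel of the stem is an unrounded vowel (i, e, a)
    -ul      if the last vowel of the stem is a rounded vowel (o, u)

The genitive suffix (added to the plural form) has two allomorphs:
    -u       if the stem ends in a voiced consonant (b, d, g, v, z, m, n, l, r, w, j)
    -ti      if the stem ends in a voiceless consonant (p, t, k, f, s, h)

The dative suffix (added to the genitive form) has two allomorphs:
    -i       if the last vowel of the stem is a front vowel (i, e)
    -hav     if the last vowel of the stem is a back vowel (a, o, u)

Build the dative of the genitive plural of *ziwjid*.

*ziwjid* — last vowel /i/ (an unrounded vowel) → -mef → *ziwjidmef*.
The plural form *ziwjidmef*: final consonant = /f/, voiceless → -ti → *ziwjidmefti*.
The genitive form *ziwjidmefti*: last vowel = /i/, a front vowel → -i → *ziwjidmeftii*.

ziwjidmeftii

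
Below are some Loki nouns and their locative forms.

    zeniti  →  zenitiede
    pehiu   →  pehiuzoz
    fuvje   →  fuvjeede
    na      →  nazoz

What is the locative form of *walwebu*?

walwebuzoz

The pattern is front/back vowel harmony: -ede when the last vowel of the stem is a front vowel (*zeniti*, *fuvje*); -zoz when the last vowel of the stem is a back vowel (*pehiu*, *na*).
*walwebu* — last vowel /u/ (a back vowel) → -zoz → *walwebuzoz*.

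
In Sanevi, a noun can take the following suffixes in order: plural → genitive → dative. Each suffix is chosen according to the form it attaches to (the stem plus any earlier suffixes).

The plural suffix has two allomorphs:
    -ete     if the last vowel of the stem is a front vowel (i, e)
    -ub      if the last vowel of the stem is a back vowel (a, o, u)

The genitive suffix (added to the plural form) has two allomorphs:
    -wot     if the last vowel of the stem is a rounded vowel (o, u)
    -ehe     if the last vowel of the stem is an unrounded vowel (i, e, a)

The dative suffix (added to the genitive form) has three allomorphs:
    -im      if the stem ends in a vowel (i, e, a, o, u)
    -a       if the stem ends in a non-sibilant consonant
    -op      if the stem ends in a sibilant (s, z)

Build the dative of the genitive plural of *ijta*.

ijtaubwota

The last vowel of *ijta* is /a/, which is a back vowel, so the plural suffix is -ub, giving *ijtaub*.
The plural form *ijtaub* — last vowel /u/ (a rounded vowel) → -wot → *ijtaubwot*.
The genitive form *ijtaubwot*: final sound = /t/, a non-sibilant consonant → -a → *ijtaubwota*.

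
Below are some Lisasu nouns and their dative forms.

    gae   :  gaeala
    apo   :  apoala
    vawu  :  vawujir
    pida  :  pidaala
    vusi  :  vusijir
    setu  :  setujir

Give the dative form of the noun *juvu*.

juvujir

The pattern is height harmony: -jir when the last vowel of the stem is a high vowel (*vawu*, *vusi*, *setu*); -ala when the last vowel of the stem is a non-high vowel (*gae*, *apo*, *pida*).
Since the last vowel of *juvu* is /u/ (a high vowel), it takes -jir, giving *juvujir*.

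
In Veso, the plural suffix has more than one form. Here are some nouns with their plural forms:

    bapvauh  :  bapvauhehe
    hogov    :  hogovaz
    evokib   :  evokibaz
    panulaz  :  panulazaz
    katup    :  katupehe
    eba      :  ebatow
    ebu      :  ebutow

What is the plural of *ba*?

batow

Looking at the final sound of each stem: -ehe when the stem ends in a voiceless consonant (*bapvauh*, *katup*); -az when the stem ends in a voiced consonant (*hogov*, *evokib*, *panulaz*); -tow when the stem ends in a vowel (*eba*, *ebu*).
*ba*: final sound = /a/, a vowel → -tow → *batow*.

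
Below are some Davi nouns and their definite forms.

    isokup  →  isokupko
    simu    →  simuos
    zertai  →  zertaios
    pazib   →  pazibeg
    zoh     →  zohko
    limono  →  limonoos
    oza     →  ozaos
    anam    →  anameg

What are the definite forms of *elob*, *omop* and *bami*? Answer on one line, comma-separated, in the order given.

The alternation tracks the final sound of the stem — -ko when the stem ends in a voiceless consonant (*isokup*, *zoh*); -eg when the stem ends in a voiced consonant (*pazib*, *anam*); -os when the stem ends in a vowel (*simu*, *zertai*, *limono*, *oza*).
Since the final sound of *elob* is /b/ (a voiced consonant), it takes -eg, giving *elobeg*.
The final sound of *omop* is /p/, which is a voiceless consonant, so the suffix is -ko, giving *omopko*.
Since the final sound of *bami* is /i/ (a vowel), it takes -os, giving *bamios*.

elobeg, omopko, bamios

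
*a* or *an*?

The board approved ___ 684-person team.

a

The indefinite article is chosen by the initial *sound* of the following word, not its spelling.
The number *684* is spoken "six hundred …", beginning with /sɪks/ — a consonant sound.
So the article is *a*: The board approved a 684-person team.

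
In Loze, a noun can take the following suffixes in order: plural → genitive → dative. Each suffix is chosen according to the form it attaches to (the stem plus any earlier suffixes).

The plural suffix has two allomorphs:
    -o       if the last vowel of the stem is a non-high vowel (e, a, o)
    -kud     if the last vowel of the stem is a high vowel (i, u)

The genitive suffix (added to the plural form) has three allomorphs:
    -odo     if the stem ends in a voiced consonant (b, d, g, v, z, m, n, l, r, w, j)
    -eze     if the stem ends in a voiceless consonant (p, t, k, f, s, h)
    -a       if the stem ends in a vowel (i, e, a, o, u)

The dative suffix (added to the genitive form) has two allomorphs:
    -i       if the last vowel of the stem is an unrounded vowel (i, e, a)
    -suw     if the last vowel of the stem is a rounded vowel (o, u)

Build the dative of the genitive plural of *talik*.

Since the last vowel of *talik* is /i/ (a high vowel), it takes -kud, giving *talikkud*.
The plural form *talikkud*: final sound = /d/, a voiced consonant → -odo → *talikkudodo*.
The genitive form *talikkudodo*: last vowel = /o/, a rounded vowel → -suw → *talikkudodosuw*.

talikkudodosuw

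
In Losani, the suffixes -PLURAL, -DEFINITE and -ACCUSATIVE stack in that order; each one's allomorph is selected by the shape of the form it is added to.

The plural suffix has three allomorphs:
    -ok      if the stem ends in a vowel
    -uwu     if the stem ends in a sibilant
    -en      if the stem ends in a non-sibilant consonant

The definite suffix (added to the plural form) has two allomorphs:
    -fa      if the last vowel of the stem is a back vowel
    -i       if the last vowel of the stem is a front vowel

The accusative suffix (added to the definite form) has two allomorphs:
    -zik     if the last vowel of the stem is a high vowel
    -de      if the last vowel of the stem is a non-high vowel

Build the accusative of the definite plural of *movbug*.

movbugenizik

*movbug* — final sound /g/ (a non-sibilant consonant) → -en → *movbugen*.
The plural form *movbugen* — last vowel /e/ (a front vowel) → -i → *movbugeni*.
The last vowel of the definite form *movbugeni* is /i/, which is a high vowel, so the accusative suffix is -zik, giving *movbugenizik*.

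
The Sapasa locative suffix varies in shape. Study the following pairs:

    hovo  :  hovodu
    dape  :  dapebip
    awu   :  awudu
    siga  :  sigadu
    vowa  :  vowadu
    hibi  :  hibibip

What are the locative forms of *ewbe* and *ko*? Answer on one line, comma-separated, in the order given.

The pattern is front/back vowel harmony: -bip when the last vowel of the stem is a front vowel (*dape*, *hibi*); -du when the last vowel of the stem is a back vowel (*hovo*, *awu*, *siga*, *vowa*).
*ewbe*: last vowel = /e/, a front vowel → -bip → *ewbebip*.
The last vowel of *ko* is /o/, which is a back vowel, so the suffix is -du, giving *kodu*.

ewbebip, kodu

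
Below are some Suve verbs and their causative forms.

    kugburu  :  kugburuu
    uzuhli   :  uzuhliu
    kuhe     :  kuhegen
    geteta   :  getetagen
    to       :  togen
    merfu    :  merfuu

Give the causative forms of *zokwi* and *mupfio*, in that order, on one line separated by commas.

zokwiu, mupfiogen

The alternation tracks the last vowel of the stem — -u when the last vowel of the stem is a high vowel (*kugburu*, *uzuhli*, *merfu*); -gen when the last vowel of the stem is a non-high vowel (*kuhe*, *geteta*, *to*).
*zokwi*: last vowel = /i/, a high vowel → -u → *zokwiu*.
Since the last vowel of *mupfio* is /o/ (a non-high vowel), it takes -gen, giving *mupfiogen*.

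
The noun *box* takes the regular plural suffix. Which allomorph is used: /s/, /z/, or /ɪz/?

/ɪz/

The stem *box* ends in a sibilant (/s, z, ʃ, ʒ, tʃ, dʒ/).
The plural suffix surfaces as /ɪz/ after sibilants, /s/ after other voiceless consonants, and /z/ after other voiced sounds.
So the plural -s on *box* is pronounced /ɪz/.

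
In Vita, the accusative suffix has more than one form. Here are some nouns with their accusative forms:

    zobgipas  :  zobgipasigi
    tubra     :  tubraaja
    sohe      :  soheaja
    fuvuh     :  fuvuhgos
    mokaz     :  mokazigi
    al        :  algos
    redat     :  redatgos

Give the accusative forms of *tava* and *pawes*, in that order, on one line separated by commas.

The pattern is sibilance of the final sound: -igi when the stem ends in a sibilant (*zobgipas*, *mokaz*); -gos when the stem ends in a non-sibilant consonant (*fuvuh*, *al*, *redat*); -aja when the stem ends in a vowel (*tubra*, *sohe*).
The final sound of *tava* is /a/, which is a vowel, so the suffix is -aja, giving *tavaaja*.
Since the final sound of *pawes* is /s/ (a sibilant), it takes -igi, giving *pawesigi*.

tavaaja, pawesigi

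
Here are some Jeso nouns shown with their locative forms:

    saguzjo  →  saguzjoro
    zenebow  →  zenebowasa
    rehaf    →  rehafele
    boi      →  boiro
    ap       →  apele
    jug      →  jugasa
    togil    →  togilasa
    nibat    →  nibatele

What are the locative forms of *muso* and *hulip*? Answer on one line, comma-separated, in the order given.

The pattern is voicing of the final sound: -ele when the stem ends in a voiceless consonant (*rehaf*, *ap*, *nibat*); -asa when the stem ends in a voiced consonant (*zenebow*, *jug*, *togil*); -ro when the stem ends in a vowel (*saguzjo*, *boi*).
The final sound of *muso* is /o/, which is a vowel, so the suffix is -ro, giving *musoro*.
The final sound of *hulip* is /p/, which is a voiceless consonant, so the suffix is -ele, giving *hulipele*.

musoro, hulipele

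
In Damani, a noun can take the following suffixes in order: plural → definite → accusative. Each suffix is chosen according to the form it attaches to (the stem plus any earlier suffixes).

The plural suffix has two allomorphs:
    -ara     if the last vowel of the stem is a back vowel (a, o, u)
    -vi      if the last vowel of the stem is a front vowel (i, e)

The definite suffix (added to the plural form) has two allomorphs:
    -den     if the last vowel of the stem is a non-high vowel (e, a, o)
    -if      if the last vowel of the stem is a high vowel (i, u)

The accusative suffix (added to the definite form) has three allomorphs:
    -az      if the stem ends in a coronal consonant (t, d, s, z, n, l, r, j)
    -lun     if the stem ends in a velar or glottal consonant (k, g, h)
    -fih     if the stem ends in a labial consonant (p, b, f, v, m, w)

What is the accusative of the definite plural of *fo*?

Since the last vowel of *fo* is /o/ (a back vowel), it takes -ara, giving *foara*.
Since the last vowel of the plural form *foara* is /a/ (a non-high vowel), it takes -den, giving *foaraden*.
The definite form *foaraden*: final consonant = /n/, coronal → -az → *foaradenaz*.

foaradenaz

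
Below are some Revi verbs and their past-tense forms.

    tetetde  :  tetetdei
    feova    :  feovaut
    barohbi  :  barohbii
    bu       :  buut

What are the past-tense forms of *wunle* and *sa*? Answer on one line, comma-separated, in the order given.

wunlei, saut

The pattern is front/back vowel harmony: -i when the last vowel of the stem is a front vowel (*tetetde*, *barohbi*); -ut when the last vowel of the stem is a back vowel (*feova*, *bu*).
*wunle* — last vowel /e/ (a front vowel) → -i → *wunlei*.
*sa*: last vowel = /a/, a back vowel → -ut → *saut*.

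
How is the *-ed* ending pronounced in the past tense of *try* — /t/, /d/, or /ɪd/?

/d/

The stem *try* ends in a voiced sound other than /d/.
The -ed suffix is realized as /ɪd/ after /t, d/; as /t/ after other voiceless consonants; and as /d/ after other voiced sounds.
So -ed on *try* is pronounced /d/.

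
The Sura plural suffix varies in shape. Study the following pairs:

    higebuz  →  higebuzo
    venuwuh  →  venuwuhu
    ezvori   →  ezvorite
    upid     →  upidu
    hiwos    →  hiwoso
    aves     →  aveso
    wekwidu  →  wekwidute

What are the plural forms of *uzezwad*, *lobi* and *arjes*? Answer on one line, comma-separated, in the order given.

uzezwadu, lobite, arjeso

Looking at the final sound of each stem: -o when the stem ends in a sibilant (*higebuz*, *hiwos*, *aves*); -u when the stem ends in a non-sibilant consonant (*venuwuh*, *upid*); -te when the stem ends in a vowel (*ezvori*, *wekwidu*).
Since the final sound of *uzezwad* is /d/ (a non-sibilant consonant), it takes -u, giving *uzezwadu*.
*lobi*: final sound = /i/, a vowel → -te → *lobite*.
Since the final sound of *arjes* is /s/ (a sibilant), it takes -o, giving *arjeso*.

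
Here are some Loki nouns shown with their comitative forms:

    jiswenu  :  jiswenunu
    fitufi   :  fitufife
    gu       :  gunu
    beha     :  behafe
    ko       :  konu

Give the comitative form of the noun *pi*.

Looking at the last vowel of each stem: -nu when the last vowel of the stem is a rounded vowel (*jiswenu*, *gu*, *ko*); -fe when the last vowel of the stem is an unrounded vowel (*fitufi*, *beha*).
*pi* — last vowel /i/ (an unrounded vowel) → -fe → *pife*.

pife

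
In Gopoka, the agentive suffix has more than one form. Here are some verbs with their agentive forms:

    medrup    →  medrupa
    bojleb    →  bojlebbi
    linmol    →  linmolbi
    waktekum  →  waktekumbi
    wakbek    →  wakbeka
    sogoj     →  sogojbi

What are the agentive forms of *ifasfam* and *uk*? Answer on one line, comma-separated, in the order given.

ifasfambi, uka

The suffix is conditioned by the final consonant: -a when the stem ends in a voiceless consonant (*medrup*, *wakbek*); -bi when the stem ends in a voiced consonant (*bojleb*, *linmol*, *waktekum*, *sogoj*).
*ifasfam* — final consonant /m/ (voiced) → -bi → *ifasfambi*.
*uk*: final consonant = /k/, voiceless → -a → *uka*.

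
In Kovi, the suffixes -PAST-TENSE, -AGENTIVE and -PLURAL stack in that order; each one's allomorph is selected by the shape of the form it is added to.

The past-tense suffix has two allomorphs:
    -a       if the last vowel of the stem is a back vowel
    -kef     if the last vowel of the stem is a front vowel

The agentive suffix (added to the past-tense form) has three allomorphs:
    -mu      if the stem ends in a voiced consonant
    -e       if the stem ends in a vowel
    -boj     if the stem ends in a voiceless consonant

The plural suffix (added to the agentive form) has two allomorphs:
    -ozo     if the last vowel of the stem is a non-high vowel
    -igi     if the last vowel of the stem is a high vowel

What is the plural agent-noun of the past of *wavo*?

*wavo*: last vowel = /o/, a back vowel → -a → *wavoa*.
The past-tense form *wavoa*: final sound = /a/, a vowel → -e → *wavoae*.
The agentive form *wavoae* — last vowel /e/ (a non-high vowel) → -ozo → *wavoaeozo*.

wavoaeozo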